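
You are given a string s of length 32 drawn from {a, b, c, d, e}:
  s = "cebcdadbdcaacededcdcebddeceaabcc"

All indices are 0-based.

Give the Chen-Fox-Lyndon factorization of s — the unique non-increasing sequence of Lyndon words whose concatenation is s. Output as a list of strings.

["ce", "bcd", "adbdc", "aacededcdcebddece", "aabcc"]

emit factor 1: 'ce' (i=0, period=2)
emit factor 2: 'bcd' (i=2, period=3)
emit factor 3: 'adbdc' (i=5, period=5)
emit factor 4: 'aacededcdcebddece' (i=10, period=17)
emit factor 5: 'aabcc' (i=27, period=5)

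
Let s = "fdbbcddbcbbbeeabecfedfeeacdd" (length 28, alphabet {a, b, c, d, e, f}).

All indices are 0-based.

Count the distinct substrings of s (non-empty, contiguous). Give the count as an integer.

372

rank | idx | suffix
   0 |  14 | abecfedfeeacdd
   1 |  24 | acdd
   2 |   9 | bbbeeabecfedfeeacdd
   3 |   2 | bbcddbcbbbeeabecfedfeeacdd
   4 |  10 | bbeeabecfedfeeacdd
   5 |   7 | bcbbbeeabecfedfeeacdd
   6 |   3 | bcddbcbbbeeabecfedfeeacdd
   7 |  15 | becfedfeeacdd
   8 |  11 | beeabecfedfeeacdd
   9 |   8 | cbbbeeabecfedfeeacdd
  10 |  25 | cdd
  11 |   4 | cddbcbbbeeabecfedfeeacdd
  12 |  17 | cfedfeeacdd
  13 |  27 | d
  14 |   1 | dbbcddbcbbbeeabecfedfeeacdd
  15 |   6 | dbcbbbeeabecfedfeeacdd
  16 |  26 | dd
  17 |   5 | ddbcbbbeeabecfedfeeacdd
  18 |  20 | dfeeacdd
  19 |  13 | eabecfedfeeacdd
  20 |  23 | eacdd
  21 |  16 | ecfedfeeacdd
  22 |  19 | edfeeacdd
  23 |  12 | eeabecfedfeeacdd
  24 |  22 | eeacdd
  25 |   0 | fdbbcddbcbbbeeabecfedfeeacdd
  26 |  18 | fedfeeacdd
  27 |  21 | feeacdd

SA = [14, 24, 9, 2, 10, 7, 3, 15, 11, 8, 25, 4, 17, 27, 1, 6, 26, 5, 20, 13, 23, 16, 19, 12, 22, 0, 18, 21]
i: (SA[i-1],SA[i]) lcp shared
  1: (14,24) 1 'a'
  2: (24,9) 0 ''
  3: (9,2) 2 'bb'
  4: (2,10) 2 'bb'
  5: (10,7) 1 'b'
  6: (7,3) 2 'bc'
  7: (3,15) 1 'b'
  8: (15,11) 2 'be'
  9: (11,8) 0 ''
  10: (8,25) 1 'c'
  11: (25,4) 3 'cdd'
  12: (4,17) 1 'c'
  13: (17,27) 0 ''
  14: (27,1) 1 'd'
  15: (1,6) 2 'db'
  16: (6,26) 1 'd'
  17: (26,5) 2 'dd'
  18: (5,20) 1 'd'
  19: (20,13) 0 ''
  20: (13,23) 2 'ea'
  21: (23,16) 1 'e'
  22: (16,19) 1 'e'
  23: (19,12) 1 'e'
  24: (12,22) 3 'eea'
  25: (22,0) 0 ''
  26: (0,18) 1 'f'
  27: (18,21) 2 'fe'

n(n+1)/2 = 28·29/2 = 406
Σ LCP = 0 + 1 + 0 + 2 + 2 + 1 + 2 + 1 + 2 + 0 + 1 + 3 + 1 + 0 + 1 + 2 + 1 + 2 + 1 + 0 + 2 + 1 + 1 + 1 + 3 + 0 + 1 + 2 = 34
distinct = 406 − 34 = 372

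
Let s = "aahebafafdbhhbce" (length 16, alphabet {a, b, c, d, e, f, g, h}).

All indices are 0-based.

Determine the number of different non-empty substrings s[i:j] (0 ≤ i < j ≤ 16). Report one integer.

sorted suffixes:
  #0 SA[0]=0  'aahebafafdbhhbce'
  #1 SA[1]=5  'afafdbhhbce'
  #2 SA[2]=7  'afdbhhbce'
  #3 SA[3]=1  'ahebafafdbhhbce'
  #4 SA[4]=4  'bafafdbhhbce'
  #5 SA[5]=13  'bce'
  #6 SA[6]=10  'bhhbce'
  #7 SA[7]=14  'ce'
  #8 SA[8]=9  'dbhhbce'
  #9 SA[9]=15  'e'
  #10 SA[10]=3  'ebafafdbhhbce'
  #11 SA[11]=6  'fafdbhhbce'
  #12 SA[12]=8  'fdbhhbce'
  #13 SA[13]=12  'hbce'
  #14 SA[14]=2  'hebafafdbhhbce'
  #15 SA[15]=11  'hhbce'

SA = [0, 5, 7, 1, 4, 13, 10, 14, 9, 15, 3, 6, 8, 12, 2, 11]
rank  pair      lcp
   1  s[0:],s[5:]  1  'a'
   2  s[5:],s[7:]  2  'af'
   3  s[7:],s[1:]  1  'a'
   4  s[1:],s[4:]  0  ''
   5  s[4:],s[13:]  1  'b'
   6  s[13:],s[10:]  1  'b'
   7  s[10:],s[14:]  0  ''
   8  s[14:],s[9:]  0  ''
   9  s[9:],s[15:]  0  ''
  10  s[15:],s[3:]  1  'e'
  11  s[3:],s[6:]  0  ''
  12  s[6:],s[8:]  1  'f'
  13  s[8:],s[12:]  0  ''
  14  s[12:],s[2:]  1  'h'
  15  s[2:],s[11:]  1  'h'

n(n+1)/2 = 16·17/2 = 136
Σ LCP = 0 + 1 + 2 + 1 + 0 + 1 + 1 + 0 + 0 + 0 + 1 + 0 + 1 + 0 + 1 + 1 = 10
distinct = 136 − 10 = 126

126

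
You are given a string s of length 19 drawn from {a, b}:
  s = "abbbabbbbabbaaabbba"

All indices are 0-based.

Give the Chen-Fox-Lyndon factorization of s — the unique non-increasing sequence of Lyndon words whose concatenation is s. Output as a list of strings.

["abbbabbbb", "abb", "aaabbb", "a"]

emit factor 1: 'abbbabbbb' (i=0, period=9)
emit factor 2: 'abb' (i=9, period=3)
emit factor 3: 'aaabbb' (i=12, period=6)
emit factor 4: 'a' (i=18, period=1)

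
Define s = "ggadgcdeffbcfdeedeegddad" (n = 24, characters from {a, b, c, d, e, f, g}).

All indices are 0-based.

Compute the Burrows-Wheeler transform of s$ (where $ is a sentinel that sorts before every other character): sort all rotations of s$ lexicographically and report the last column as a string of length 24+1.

rank  rotation                   last
    0  $ggadgcdeffbcfdeedeegddad  d
    1  ad$ggadgcdeffbcfdeedeegdd  d
    2  adgcdeffbcfdeedeegddad$gg  g
    3  bcfdeedeegddad$ggadgcdeff  f
    4  cdeffbcfdeedeegddad$ggadg  g
    5  cfdeedeegddad$ggadgcdeffb  b
    6  d$ggadgcdeffbcfdeedeegdda  a
    7  dad$ggadgcdeffbcfdeedeegd  d
    8  ddad$ggadgcdeffbcfdeedeeg  g
    9  deedeegddad$ggadgcdeffbcf  f
   10  deegddad$ggadgcdeffbcfdee  e
   11  deffbcfdeedeegddad$ggadgc  c
   12  dgcdeffbcfdeedeegddad$gga  a
   13  edeegddad$ggadgcdeffbcfde  e
   14  eedeegddad$ggadgcdeffbcfd  d
   15  eegddad$ggadgcdeffbcfdeed  d
   16  effbcfdeedeegddad$ggadgcd  d
   17  egddad$ggadgcdeffbcfdeede  e
   18  fbcfdeedeegddad$ggadgcdef  f
   19  fdeedeegddad$ggadgcdeffbc  c
   20  ffbcfdeedeegddad$ggadgcde  e
   21  gadgcdeffbcfdeedeegddad$g  g
   22  gcdeffbcfdeedeegddad$ggad  d
   23  gddad$ggadgcdeffbcfdeedee  e
   24  ggadgcdeffbcfdeedeegddad$  $

ddgfgbadgfecaedddefcegde$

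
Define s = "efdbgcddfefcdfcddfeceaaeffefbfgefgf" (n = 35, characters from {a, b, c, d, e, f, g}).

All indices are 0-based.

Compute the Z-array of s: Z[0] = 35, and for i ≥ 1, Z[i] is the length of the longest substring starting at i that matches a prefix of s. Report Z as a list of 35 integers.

[35, 0, 0, 0, 0, 0, 0, 0, 0, 2, 0, 0, 0, 0, 0, 0, 0, 0, 1, 0, 1, 0, 0, 2, 0, 0, 2, 0, 0, 0, 0, 2, 0, 0, 0]

Z[0]=35
i=1: i≥r, start 0; Z[1]=0
i=2: i≥r, start 0; Z[2]=0
i=3: i≥r, start 0; Z[3]=0
i=4: i≥r, start 0; Z[4]=0
i=5: i≥r, start 0; Z[5]=0
i=6: i≥r, start 0; Z[6]=0
i=7: i≥r, start 0; Z[7]=0
i=8: i≥r, start 0; Z[8]=0
i=9: i≥r, start 0; Z[9]=2 grow→box=[9,11)
i=10: min(r-i=1, Z[1]=0)=0; Z[10]=0
i=11: i≥r, start 0; Z[11]=0
i=12: i≥r, start 0; Z[12]=0
i=13: i≥r, start 0; Z[13]=0
i=14: i≥r, start 0; Z[14]=0
i=15: i≥r, start 0; Z[15]=0
i=16: i≥r, start 0; Z[16]=0
i=17: i≥r, start 0; Z[17]=0
i=18: i≥r, start 0; Z[18]=1 grow→box=[18,19)
i=19: i≥r, start 0; Z[19]=0
i=20: i≥r, start 0; Z[20]=1 grow→box=[20,21)
i=21: i≥r, start 0; Z[21]=0
i=22: i≥r, start 0; Z[22]=0
i=23: i≥r, start 0; Z[23]=2 grow→box=[23,25)
i=24: min(r-i=1, Z[1]=0)=0; Z[24]=0
i=25: i≥r, start 0; Z[25]=0
i=26: i≥r, start 0; Z[26]=2 grow→box=[26,28)
i=27: min(r-i=1, Z[1]=0)=0; Z[27]=0
i=28: i≥r, start 0; Z[28]=0
i=29: i≥r, start 0; Z[29]=0
i=30: i≥r, start 0; Z[30]=0
i=31: i≥r, start 0; Z[31]=2 grow→box=[31,33)
i=32: min(r-i=1, Z[1]=0)=0; Z[32]=0
i=33: i≥r, start 0; Z[33]=0
i=34: i≥r, start 0; Z[34]=0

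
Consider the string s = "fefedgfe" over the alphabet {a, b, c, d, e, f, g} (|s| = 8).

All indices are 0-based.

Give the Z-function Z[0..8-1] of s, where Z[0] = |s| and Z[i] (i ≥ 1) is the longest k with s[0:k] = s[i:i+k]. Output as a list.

Z[0]=8
i=1: outside box; Z[1]=0
i=2: outside box; Z[2]=2 scan→box=[2,4)
i=3: min(r-i=1, Z[1]=0)=0; Z[3]=0
i=4: outside box; Z[4]=0
i=5: outside box; Z[5]=0
i=6: outside box; Z[6]=2 scan→box=[6,8)
i=7: min(r-i=1, Z[1]=0)=0; Z[7]=0

[8, 0, 2, 0, 0, 0, 2, 0]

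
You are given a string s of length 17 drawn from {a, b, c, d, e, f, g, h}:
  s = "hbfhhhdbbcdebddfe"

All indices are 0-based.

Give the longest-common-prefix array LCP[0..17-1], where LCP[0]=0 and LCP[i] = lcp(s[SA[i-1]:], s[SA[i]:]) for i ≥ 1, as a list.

rank | idx | suffix
   0 |   7 | bbcdebddfe
   1 |   8 | bcdebddfe
   2 |  12 | bddfe
   3 |   1 | bfhhhdbbcdebddfe
   4 |   9 | cdebddfe
   5 |   6 | dbbcdebddfe
   6 |  13 | ddfe
   7 |  10 | debddfe
   8 |  14 | dfe
   9 |  16 | e
  10 |  11 | ebddfe
  11 |  15 | fe
  12 |   2 | fhhhdbbcdebddfe
  13 |   0 | hbfhhhdbbcdebddfe
  14 |   5 | hdbbcdebddfe
  15 |   4 | hhdbbcdebddfe
  16 |   3 | hhhdbbcdebddfe

SA = [7, 8, 12, 1, 9, 6, 13, 10, 14, 16, 11, 15, 2, 0, 5, 4, 3]
rank  pair      lcp
   1  s[7:],s[8:]  1  'b'
   2  s[8:],s[12:]  1  'b'
   3  s[12:],s[1:]  1  'b'
   4  s[1:],s[9:]  0  ''
   5  s[9:],s[6:]  0  ''
   6  s[6:],s[13:]  1  'd'
   7  s[13:],s[10:]  1  'd'
   8  s[10:],s[14:]  1  'd'
   9  s[14:],s[16:]  0  ''
  10  s[16:],s[11:]  1  'e'
  11  s[11:],s[15:]  0  ''
  12  s[15:],s[2:]  1  'f'
  13  s[2:],s[0:]  0  ''
  14  s[0:],s[5:]  1  'h'
  15  s[5:],s[4:]  1  'h'
  16  s[4:],s[3:]  2  'hh'

[0, 1, 1, 1, 0, 0, 1, 1, 1, 0, 1, 0, 1, 0, 1, 1, 2]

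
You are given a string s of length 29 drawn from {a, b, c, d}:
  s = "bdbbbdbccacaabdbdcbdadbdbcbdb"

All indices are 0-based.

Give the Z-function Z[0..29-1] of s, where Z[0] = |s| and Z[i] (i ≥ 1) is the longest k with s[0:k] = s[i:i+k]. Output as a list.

[29, 0, 1, 1, 3, 0, 1, 0, 0, 0, 0, 0, 0, 3, 0, 2, 0, 0, 2, 0, 0, 0, 3, 0, 1, 0, 3, 0, 1]

Z[0]=29
i=1: fresh scan; Z[1]=0
i=2: fresh scan; Z[2]=1 scan→box=[2,3)
i=3: fresh scan; Z[3]=1 scan→box=[3,4)
i=4: fresh scan; Z[4]=3 scan→box=[4,7)
i=5: min(r-i=2, Z[1]=0)=0; Z[5]=0
i=6: min(r-i=1, Z[2]=1)=1; Z[6]=1
i=7: fresh scan; Z[7]=0
i=8: fresh scan; Z[8]=0
i=9: fresh scan; Z[9]=0
i=10: fresh scan; Z[10]=0
i=11: fresh scan; Z[11]=0
i=12: fresh scan; Z[12]=0
i=13: fresh scan; Z[13]=3 scan→box=[13,16)
i=14: min(r-i=2, Z[1]=0)=0; Z[14]=0
i=15: min(r-i=1, Z[2]=1)=1; Z[15]=2 scan→box=[15,17)
i=16: min(r-i=1, Z[1]=0)=0; Z[16]=0
i=17: fresh scan; Z[17]=0
i=18: fresh scan; Z[18]=2 scan→box=[18,20)
i=19: min(r-i=1, Z[1]=0)=0; Z[19]=0
i=20: fresh scan; Z[20]=0
i=21: fresh scan; Z[21]=0
i=22: fresh scan; Z[22]=3 scan→box=[22,25)
i=23: min(r-i=2, Z[1]=0)=0; Z[23]=0
i=24: min(r-i=1, Z[2]=1)=1; Z[24]=1
i=25: fresh scan; Z[25]=0
i=26: fresh scan; Z[26]=3 scan→box=[26,29)
i=27: min(r-i=2, Z[1]=0)=0; Z[27]=0
i=28: min(r-i=1, Z[2]=1)=1; Z[28]=1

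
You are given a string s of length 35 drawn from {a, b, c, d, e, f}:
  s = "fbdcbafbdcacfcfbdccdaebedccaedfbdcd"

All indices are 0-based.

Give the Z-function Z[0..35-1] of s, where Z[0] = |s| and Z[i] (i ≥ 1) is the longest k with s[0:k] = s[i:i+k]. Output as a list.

Z[0]=35
i=1: outside box; Z[1]=0
i=2: outside box; Z[2]=0
i=3: outside box; Z[3]=0
i=4: outside box; Z[4]=0
i=5: outside box; Z[5]=0
i=6: outside box; Z[6]=4 extend→box=[6,10)
i=7: min(r-i=3, Z[1]=0)=0; Z[7]=0
i=8: min(r-i=2, Z[2]=0)=0; Z[8]=0
i=9: min(r-i=1, Z[3]=0)=0; Z[9]=0
i=10: outside box; Z[10]=0
i=11: outside box; Z[11]=0
i=12: outside box; Z[12]=1 extend→box=[12,13)
i=13: outside box; Z[13]=0
i=14: outside box; Z[14]=4 extend→box=[14,18)
i=15: min(r-i=3, Z[1]=0)=0; Z[15]=0
i=16: min(r-i=2, Z[2]=0)=0; Z[16]=0
i=17: min(r-i=1, Z[3]=0)=0; Z[17]=0
i=18: outside box; Z[18]=0
i=19: outside box; Z[19]=0
i=20: outside box; Z[20]=0
i=21: outside box; Z[21]=0
i=22: outside box; Z[22]=0
i=23: outside box; Z[23]=0
i=24: outside box; Z[24]=0
i=25: outside box; Z[25]=0
i=26: outside box; Z[26]=0
i=27: outside box; Z[27]=0
i=28: outside box; Z[28]=0
i=29: outside box; Z[29]=0
i=30: outside box; Z[30]=4 extend→box=[30,34)
i=31: min(r-i=3, Z[1]=0)=0; Z[31]=0
i=32: min(r-i=2, Z[2]=0)=0; Z[32]=0
i=33: min(r-i=1, Z[3]=0)=0; Z[33]=0
i=34: outside box; Z[34]=0

[35, 0, 0, 0, 0, 0, 4, 0, 0, 0, 0, 0, 1, 0, 4, 0, 0, 0, 0, 0, 0, 0, 0, 0, 0, 0, 0, 0, 0, 0, 4, 0, 0, 0, 0]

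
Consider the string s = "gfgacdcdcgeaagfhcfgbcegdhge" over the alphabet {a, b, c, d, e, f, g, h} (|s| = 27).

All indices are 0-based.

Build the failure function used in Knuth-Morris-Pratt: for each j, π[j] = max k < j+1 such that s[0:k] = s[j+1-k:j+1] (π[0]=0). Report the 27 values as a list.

π[0] = 0
j=1 s[j]='f': π[1]=0 (border '')
j=2 s[j]='g': π[2]=1 (border 'g')
j=3 s[j]='a': k: 1→0; π[3]=0 (border '')
j=4 s[j]='c': π[4]=0 (border '')
j=5 s[j]='d': π[5]=0 (border '')
j=6 s[j]='c': π[6]=0 (border '')
j=7 s[j]='d': π[7]=0 (border '')
j=8 s[j]='c': π[8]=0 (border '')
j=9 s[j]='g': π[9]=1 (border 'g')
j=10 s[j]='e': k: 1→0; π[10]=0 (border '')
j=11 s[j]='a': π[11]=0 (border '')
j=12 s[j]='a': π[12]=0 (border '')
j=13 s[j]='g': π[13]=1 (border 'g')
j=14 s[j]='f': π[14]=2 (border 'gf')
j=15 s[j]='h': k: 2→0; π[15]=0 (border '')
j=16 s[j]='c': π[16]=0 (border '')
j=17 s[j]='f': π[17]=0 (border '')
j=18 s[j]='g': π[18]=1 (border 'g')
j=19 s[j]='b': k: 1→0; π[19]=0 (border '')
j=20 s[j]='c': π[20]=0 (border '')
j=21 s[j]='e': π[21]=0 (border '')
j=22 s[j]='g': π[22]=1 (border 'g')
j=23 s[j]='d': k: 1→0; π[23]=0 (border '')
j=24 s[j]='h': π[24]=0 (border '')
j=25 s[j]='g': π[25]=1 (border 'g')
j=26 s[j]='e': k: 1→0; π[26]=0 (border '')

[0, 0, 1, 0, 0, 0, 0, 0, 0, 1, 0, 0, 0, 1, 2, 0, 0, 0, 1, 0, 0, 0, 1, 0, 0, 1, 0]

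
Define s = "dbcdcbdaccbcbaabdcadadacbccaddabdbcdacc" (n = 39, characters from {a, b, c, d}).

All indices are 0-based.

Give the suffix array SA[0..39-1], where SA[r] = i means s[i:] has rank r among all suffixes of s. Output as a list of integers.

[13, 30, 14, 22, 36, 7, 20, 18, 27, 12, 10, 24, 33, 1, 5, 31, 15, 38, 17, 26, 11, 9, 23, 4, 37, 25, 8, 34, 2, 29, 21, 35, 6, 19, 32, 0, 16, 3, 28]

rank→(start, suffix):
  0 → (13, 'aabdcadadacbccaddabdbcdacc')
  1 → (30, 'abdbcdacc')
  2 → (14, 'abdcadadacbccaddabdbcdacc')
  3 → (22, 'acbccaddabdbcdacc')
  4 → (36, 'acc')
  5 → (7, 'accbcbaabdcadadacbccaddabdbcdacc')
  6 → (20, 'adacbccaddabdbcdacc')
  7 → (18, 'adadacbccaddabdbcdacc')
  8 → (27, 'addabdbcdacc')
  9 → (12, 'baabdcadadacbccaddabdbcdacc')
  10 → (10, 'bcbaabdcadadacbccaddabdbcdacc')
  11 → (24, 'bccaddabdbcdacc')
  12 → (33, 'bcdacc')
  13 → (1, 'bcdcbdaccbcbaabdcadadacbccaddabdbcdacc')
  14 → (5, 'bdaccbcbaabdcadadacbccaddabdbcdacc')
  15 → (31, 'bdbcdacc')
  16 → (15, 'bdcadadacbccaddabdbcdacc')
  17 → (38, 'c')
  18 → (17, 'cadadacbccaddabdbcdacc')
  19 → (26, 'caddabdbcdacc')
  20 → (11, 'cbaabdcadadacbccaddabdbcdacc')
  21 → (9, 'cbcbaabdcadadacbccaddabdbcdacc')
  22 → (23, 'cbccaddabdbcdacc')
  23 → (4, 'cbdaccbcbaabdcadadacbccaddabdbcdacc')
  24 → (37, 'cc')
  25 → (25, 'ccaddabdbcdacc')
  26 → (8, 'ccbcbaabdcadadacbccaddabdbcdacc')
  27 → (34, 'cdacc')
  28 → (2, 'cdcbdaccbcbaabdcadadacbccaddabdbcdacc')
  29 → (29, 'dabdbcdacc')
  30 → (21, 'dacbccaddabdbcdacc')
  31 → (35, 'dacc')
  32 → (6, 'daccbcbaabdcadadacbccaddabdbcdacc')
  33 → (19, 'dadacbccaddabdbcdacc')
  34 → (32, 'dbcdacc')
  35 → (0, 'dbcdcbdaccbcbaabdcadadacbccaddabdbcdacc')
  36 → (16, 'dcadadacbccaddabdbcdacc')
  37 → (3, 'dcbdaccbcbaabdcadadacbccaddabdbcdacc')
  38 → (28, 'ddabdbcdacc')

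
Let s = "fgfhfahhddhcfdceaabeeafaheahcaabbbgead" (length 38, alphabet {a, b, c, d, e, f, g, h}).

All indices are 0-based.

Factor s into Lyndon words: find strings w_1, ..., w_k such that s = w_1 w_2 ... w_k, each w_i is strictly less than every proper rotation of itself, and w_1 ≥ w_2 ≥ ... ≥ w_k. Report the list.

emit factor 1: 'fgfh' (i=0, period=4)
emit factor 2: 'f' (i=4, period=1)
emit factor 3: 'ahhddhcfdce' (i=5, period=11)
emit factor 4: 'aabeeafaheahc' (i=16, period=13)
emit factor 5: 'aabbbgead' (i=29, period=9)

["fgfh", "f", "ahhddhcfdce", "aabeeafaheahc", "aabbbgead"]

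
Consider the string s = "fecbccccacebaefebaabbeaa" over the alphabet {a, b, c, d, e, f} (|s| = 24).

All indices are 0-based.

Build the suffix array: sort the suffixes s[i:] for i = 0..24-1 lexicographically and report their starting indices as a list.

[23, 22, 17, 18, 8, 12, 16, 11, 19, 3, 20, 7, 2, 6, 5, 4, 9, 21, 15, 10, 1, 13, 14, 0]

sorted suffixes:
  #0 SA[0]=23  'a'
  #1 SA[1]=22  'aa'
  #2 SA[2]=17  'aabbeaa'
  #3 SA[3]=18  'abbeaa'
  #4 SA[4]=8  'acebaefebaabbeaa'
  #5 SA[5]=12  'aefebaabbeaa'
  #6 SA[6]=16  'baabbeaa'
  #7 SA[7]=11  'baefebaabbeaa'
  #8 SA[8]=19  'bbeaa'
  #9 SA[9]=3  'bccccacebaefebaabbeaa'
  #10 SA[10]=20  'beaa'
  #11 SA[11]=7  'cacebaefebaabbeaa'
  #12 SA[12]=2  'cbccccacebaefebaabbeaa'
  #13 SA[13]=6  'ccacebaefebaabbeaa'
  #14 SA[14]=5  'cccacebaefebaabbeaa'
  #15 SA[15]=4  'ccccacebaefebaabbeaa'
  #16 SA[16]=9  'cebaefebaabbeaa'
  #17 SA[17]=21  'eaa'
  #18 SA[18]=15  'ebaabbeaa'
  #19 SA[19]=10  'ebaefebaabbeaa'
  #20 SA[20]=1  'ecbccccacebaefebaabbeaa'
  #21 SA[21]=13  'efebaabbeaa'
  #22 SA[22]=14  'febaabbeaa'
  #23 SA[23]=0  'fecbccccacebaefebaabbeaa'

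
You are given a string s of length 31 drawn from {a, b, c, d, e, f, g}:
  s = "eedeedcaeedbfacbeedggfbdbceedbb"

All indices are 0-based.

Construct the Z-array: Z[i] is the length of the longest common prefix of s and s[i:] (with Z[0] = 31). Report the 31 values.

Z[0]=31
i=1: fresh scan; Z[1]=1 scan→box=[1,2)
i=2: fresh scan; Z[2]=0
i=3: fresh scan; Z[3]=3 scan→box=[3,6)
i=4: min(r-i=2, Z[1]=1)=1; Z[4]=1
i=5: min(r-i=1, Z[2]=0)=0; Z[5]=0
i=6: fresh scan; Z[6]=0
i=7: fresh scan; Z[7]=0
i=8: fresh scan; Z[8]=3 scan→box=[8,11)
i=9: min(r-i=2, Z[1]=1)=1; Z[9]=1
i=10: min(r-i=1, Z[2]=0)=0; Z[10]=0
i=11: fresh scan; Z[11]=0
i=12: fresh scan; Z[12]=0
i=13: fresh scan; Z[13]=0
i=14: fresh scan; Z[14]=0
i=15: fresh scan; Z[15]=0
i=16: fresh scan; Z[16]=3 scan→box=[16,19)
i=17: min(r-i=2, Z[1]=1)=1; Z[17]=1
i=18: min(r-i=1, Z[2]=0)=0; Z[18]=0
i=19: fresh scan; Z[19]=0
i=20: fresh scan; Z[20]=0
i=21: fresh scan; Z[21]=0
i=22: fresh scan; Z[22]=0
i=23: fresh scan; Z[23]=0
i=24: fresh scan; Z[24]=0
i=25: fresh scan; Z[25]=0
i=26: fresh scan; Z[26]=3 scan→box=[26,29)
i=27: min(r-i=2, Z[1]=1)=1; Z[27]=1
i=28: min(r-i=1, Z[2]=0)=0; Z[28]=0
i=29: fresh scan; Z[29]=0
i=30: fresh scan; Z[30]=0

[31, 1, 0, 3, 1, 0, 0, 0, 3, 1, 0, 0, 0, 0, 0, 0, 3, 1, 0, 0, 0, 0, 0, 0, 0, 0, 3, 1, 0, 0, 0]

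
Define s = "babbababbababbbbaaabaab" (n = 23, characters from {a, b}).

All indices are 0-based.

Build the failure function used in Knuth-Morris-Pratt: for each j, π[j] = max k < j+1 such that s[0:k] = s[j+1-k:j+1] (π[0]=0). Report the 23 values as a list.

π[0] = 0
j=1 s[j]='a': π[1]=0 (border '')
j=2 s[j]='b': π[2]=1 (border 'b')
j=3 s[j]='b': k: 1→0; π[3]=1 (border 'b')
j=4 s[j]='a': π[4]=2 (border 'ba')
j=5 s[j]='b': π[5]=3 (border 'bab')
j=6 s[j]='a': k: 3→1; π[6]=2 (border 'ba')
j=7 s[j]='b': π[7]=3 (border 'bab')
j=8 s[j]='b': π[8]=4 (border 'babb')
j=9 s[j]='a': π[9]=5 (border 'babba')
j=10 s[j]='b': π[10]=6 (border 'babbab')
j=11 s[j]='a': π[11]=7 (border 'babbaba')
j=12 s[j]='b': π[12]=8 (border 'babbabab')
j=13 s[j]='b': π[13]=9 (border 'babbababb')
j=14 s[j]='b': k: 9→4→1→0; π[14]=1 (border 'b')
j=15 s[j]='b': k: 1→0; π[15]=1 (border 'b')
j=16 s[j]='a': π[16]=2 (border 'ba')
j=17 s[j]='a': k: 2→0; π[17]=0 (border '')
j=18 s[j]='a': π[18]=0 (border '')
j=19 s[j]='b': π[19]=1 (border 'b')
j=20 s[j]='a': π[20]=2 (border 'ba')
j=21 s[j]='a': k: 2→0; π[21]=0 (border '')
j=22 s[j]='b': π[22]=1 (border 'b')

[0, 0, 1, 1, 2, 3, 2, 3, 4, 5, 6, 7, 8, 9, 1, 1, 2, 0, 0, 1, 2, 0, 1]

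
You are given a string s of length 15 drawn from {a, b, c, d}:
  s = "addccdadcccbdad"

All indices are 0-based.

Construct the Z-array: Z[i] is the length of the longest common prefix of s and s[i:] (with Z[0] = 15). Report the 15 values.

[15, 0, 0, 0, 0, 0, 2, 0, 0, 0, 0, 0, 0, 2, 0]

Z[0]=15
i=1: fresh scan; Z[1]=0
i=2: fresh scan; Z[2]=0
i=3: fresh scan; Z[3]=0
i=4: fresh scan; Z[4]=0
i=5: fresh scan; Z[5]=0
i=6: fresh scan; Z[6]=2 scan→box=[6,8)
i=7: min(r-i=1, Z[1]=0)=0; Z[7]=0
i=8: fresh scan; Z[8]=0
i=9: fresh scan; Z[9]=0
i=10: fresh scan; Z[10]=0
i=11: fresh scan; Z[11]=0
i=12: fresh scan; Z[12]=0
i=13: fresh scan; Z[13]=2 scan→box=[13,15)
i=14: min(r-i=1, Z[1]=0)=0; Z[14]=0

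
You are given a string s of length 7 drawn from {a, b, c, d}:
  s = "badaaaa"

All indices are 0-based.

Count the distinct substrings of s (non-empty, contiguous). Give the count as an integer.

21

rank | idx | suffix
   0 |   6 | a
   1 |   5 | aa
   2 |   4 | aaa
   3 |   3 | aaaa
   4 |   1 | adaaaa
   5 |   0 | badaaaa
   6 |   2 | daaaa

SA = [6, 5, 4, 3, 1, 0, 2]
i: (SA[i-1],SA[i]) lcp shared
  1: (6,5) 1 'a'
  2: (5,4) 2 'aa'
  3: (4,3) 3 'aaa'
  4: (3,1) 1 'a'
  5: (1,0) 0 ''
  6: (0,2) 0 ''

n(n+1)/2 = 7·8/2 = 28
Σ LCP = 0 + 1 + 2 + 3 + 1 + 0 + 0 = 7
distinct = 28 − 7 = 21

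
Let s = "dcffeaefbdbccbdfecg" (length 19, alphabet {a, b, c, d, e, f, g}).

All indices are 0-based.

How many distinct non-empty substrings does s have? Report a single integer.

rank | idx | suffix
   0 |   5 | aefbdbccbdfecg
   1 |  10 | bccbdfecg
   2 |   8 | bdbccbdfecg
   3 |  13 | bdfecg
   4 |  12 | cbdfecg
   5 |  11 | ccbdfecg
   6 |   1 | cffeaefbdbccbdfecg
   7 |  17 | cg
   8 |   9 | dbccbdfecg
   9 |   0 | dcffeaefbdbccbdfecg
  10 |  14 | dfecg
  11 |   4 | eaefbdbccbdfecg
  12 |  16 | ecg
  13 |   6 | efbdbccbdfecg
  14 |   7 | fbdbccbdfecg
  15 |   3 | feaefbdbccbdfecg
  16 |  15 | fecg
  17 |   2 | ffeaefbdbccbdfecg
  18 |  18 | g

SA = [5, 10, 8, 13, 12, 11, 1, 17, 9, 0, 14, 4, 16, 6, 7, 3, 15, 2, 18]
[i] adj suffixes → lcp
  [1] 5/10 → 0 ('')
  [2] 10/8 → 1 ('b')
  [3] 8/13 → 2 ('bd')
  [4] 13/12 → 0 ('')
  [5] 12/11 → 1 ('c')
  [6] 11/1 → 1 ('c')
  [7] 1/17 → 1 ('c')
  [8] 17/9 → 0 ('')
  [9] 9/0 → 1 ('d')
  [10] 0/14 → 1 ('d')
  [11] 14/4 → 0 ('')
  [12] 4/16 → 1 ('e')
  [13] 16/6 → 1 ('e')
  [14] 6/7 → 0 ('')
  [15] 7/3 → 1 ('f')
  [16] 3/15 → 2 ('fe')
  [17] 15/2 → 1 ('f')
  [18] 2/18 → 0 ('')

n(n+1)/2 = 19·20/2 = 190
Σ LCP = 0 + 0 + 1 + 2 + 0 + 1 + 1 + 1 + 0 + 1 + 1 + 0 + 1 + 1 + 0 + 1 + 2 + 1 + 0 = 14
distinct = 190 − 14 = 176

176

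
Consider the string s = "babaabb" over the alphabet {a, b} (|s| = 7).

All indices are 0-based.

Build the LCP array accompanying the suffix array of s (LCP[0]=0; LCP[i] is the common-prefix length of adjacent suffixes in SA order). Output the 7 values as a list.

[0, 1, 2, 0, 1, 2, 1]

sorted suffixes:
  #0 SA[0]=3  'aabb'
  #1 SA[1]=1  'abaabb'
  #2 SA[2]=4  'abb'
  #3 SA[3]=6  'b'
  #4 SA[4]=2  'baabb'
  #5 SA[5]=0  'babaabb'
  #6 SA[6]=5  'bb'

SA = [3, 1, 4, 6, 2, 0, 5]
i: (SA[i-1],SA[i]) lcp shared
  1: (3,1) 1 'a'
  2: (1,4) 2 'ab'
  3: (4,6) 0 ''
  4: (6,2) 1 'b'
  5: (2,0) 2 'ba'
  6: (0,5) 1 'b'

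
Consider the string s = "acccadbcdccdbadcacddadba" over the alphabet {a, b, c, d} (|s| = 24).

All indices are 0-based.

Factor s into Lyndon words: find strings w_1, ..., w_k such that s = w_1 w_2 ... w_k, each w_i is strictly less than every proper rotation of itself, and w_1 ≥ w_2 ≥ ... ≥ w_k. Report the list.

emit factor 1: 'acccadbcdccdbadcacddadb' (i=0, period=23)
emit factor 2: 'a' (i=23, period=1)

["acccadbcdccdbadcacddadb", "a"]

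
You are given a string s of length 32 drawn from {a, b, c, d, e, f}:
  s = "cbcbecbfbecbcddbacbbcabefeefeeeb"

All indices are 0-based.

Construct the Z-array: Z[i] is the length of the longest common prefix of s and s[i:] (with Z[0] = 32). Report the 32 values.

[32, 0, 2, 0, 0, 2, 0, 0, 0, 0, 3, 0, 1, 0, 0, 0, 0, 2, 0, 0, 1, 0, 0, 0, 0, 0, 0, 0, 0, 0, 0, 0]

Z[0]=32
i=1: i≥r, start 0; Z[1]=0
i=2: i≥r, start 0; Z[2]=2 scan→box=[2,4)
i=3: min(r-i=1, Z[1]=0)=0; Z[3]=0
i=4: i≥r, start 0; Z[4]=0
i=5: i≥r, start 0; Z[5]=2 scan→box=[5,7)
i=6: min(r-i=1, Z[1]=0)=0; Z[6]=0
i=7: i≥r, start 0; Z[7]=0
i=8: i≥r, start 0; Z[8]=0
i=9: i≥r, start 0; Z[9]=0
i=10: i≥r, start 0; Z[10]=3 scan→box=[10,13)
i=11: min(r-i=2, Z[1]=0)=0; Z[11]=0
i=12: min(r-i=1, Z[2]=2)=1; Z[12]=1
i=13: i≥r, start 0; Z[13]=0
i=14: i≥r, start 0; Z[14]=0
i=15: i≥r, start 0; Z[15]=0
i=16: i≥r, start 0; Z[16]=0
i=17: i≥r, start 0; Z[17]=2 scan→box=[17,19)
i=18: min(r-i=1, Z[1]=0)=0; Z[18]=0
i=19: i≥r, start 0; Z[19]=0
i=20: i≥r, start 0; Z[20]=1 scan→box=[20,21)
i=21: i≥r, start 0; Z[21]=0
i=22: i≥r, start 0; Z[22]=0
i=23: i≥r, start 0; Z[23]=0
i=24: i≥r, start 0; Z[24]=0
i=25: i≥r, start 0; Z[25]=0
i=26: i≥r, start 0; Z[26]=0
i=27: i≥r, start 0; Z[27]=0
i=28: i≥r, start 0; Z[28]=0
i=29: i≥r, start 0; Z[29]=0
i=30: i≥r, start 0; Z[30]=0
i=31: i≥r, start 0; Z[31]=0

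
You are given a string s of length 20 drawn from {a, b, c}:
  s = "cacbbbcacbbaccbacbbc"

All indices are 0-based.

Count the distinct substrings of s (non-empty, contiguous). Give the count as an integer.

170

sorted suffixes:
  #0 SA[0]=7  'acbbaccbacbbc'
  #1 SA[1]=1  'acbbbcacbbaccbacbbc'
  #2 SA[2]=15  'acbbc'
  #3 SA[3]=11  'accbacbbc'
  #4 SA[4]=14  'bacbbc'
  #5 SA[5]=10  'baccbacbbc'
  #6 SA[6]=9  'bbaccbacbbc'
  #7 SA[7]=3  'bbbcacbbaccbacbbc'
  #8 SA[8]=17  'bbc'
  #9 SA[9]=4  'bbcacbbaccbacbbc'
  #10 SA[10]=18  'bc'
  #11 SA[11]=5  'bcacbbaccbacbbc'
  #12 SA[12]=19  'c'
  #13 SA[13]=6  'cacbbaccbacbbc'
  #14 SA[14]=0  'cacbbbcacbbaccbacbbc'
  #15 SA[15]=13  'cbacbbc'
  #16 SA[16]=8  'cbbaccbacbbc'
  #17 SA[17]=2  'cbbbcacbbaccbacbbc'
  #18 SA[18]=16  'cbbc'
  #19 SA[19]=12  'ccbacbbc'

SA = [7, 1, 15, 11, 14, 10, 9, 3, 17, 4, 18, 5, 19, 6, 0, 13, 8, 2, 16, 12]
rank  pair      lcp
   1  s[7:],s[1:]  4  'acbb'
   2  s[1:],s[15:]  4  'acbb'
   3  s[15:],s[11:]  2  'ac'
   4  s[11:],s[14:]  0  ''
   5  s[14:],s[10:]  3  'bac'
   6  s[10:],s[9:]  1  'b'
   7  s[9:],s[3:]  2  'bb'
   8  s[3:],s[17:]  2  'bb'
   9  s[17:],s[4:]  3  'bbc'
  10  s[4:],s[18:]  1  'b'
  11  s[18:],s[5:]  2  'bc'
  12  s[5:],s[19:]  0  ''
  13  s[19:],s[6:]  1  'c'
  14  s[6:],s[0:]  5  'cacbb'
  15  s[0:],s[13:]  1  'c'
  16  s[13:],s[8:]  2  'cb'
  17  s[8:],s[2:]  3  'cbb'
  18  s[2:],s[16:]  3  'cbb'
  19  s[16:],s[12:]  1  'c'

n(n+1)/2 = 20·21/2 = 210
Σ LCP = 0 + 4 + 4 + 2 + 0 + 3 + 1 + 2 + 2 + 3 + 1 + 2 + 0 + 1 + 5 + 1 + 2 + 3 + 3 + 1 = 40
distinct = 210 − 40 = 170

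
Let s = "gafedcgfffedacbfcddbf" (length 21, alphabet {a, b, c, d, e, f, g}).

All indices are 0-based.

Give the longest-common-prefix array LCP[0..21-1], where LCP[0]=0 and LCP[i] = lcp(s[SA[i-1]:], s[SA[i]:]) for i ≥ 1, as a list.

rank | idx | suffix
   0 |  12 | acbfcddbf
   1 |   1 | afedcgfffedacbfcddbf
   2 |  19 | bf
   3 |  14 | bfcddbf
   4 |  13 | cbfcddbf
   5 |  16 | cddbf
   6 |   5 | cgfffedacbfcddbf
   7 |  11 | dacbfcddbf
   8 |  18 | dbf
   9 |   4 | dcgfffedacbfcddbf
  10 |  17 | ddbf
  11 |  10 | edacbfcddbf
  12 |   3 | edcgfffedacbfcddbf
  13 |  20 | f
  14 |  15 | fcddbf
  15 |   9 | fedacbfcddbf
  16 |   2 | fedcgfffedacbfcddbf
  17 |   8 | ffedacbfcddbf
  18 |   7 | fffedacbfcddbf
  19 |   0 | gafedcgfffedacbfcddbf
  20 |   6 | gfffedacbfcddbf

SA = [12, 1, 19, 14, 13, 16, 5, 11, 18, 4, 17, 10, 3, 20, 15, 9, 2, 8, 7, 0, 6]
i: (SA[i-1],SA[i]) lcp shared
  1: (12,1) 1 'a'
  2: (1,19) 0 ''
  3: (19,14) 2 'bf'
  4: (14,13) 0 ''
  5: (13,16) 1 'c'
  6: (16,5) 1 'c'
  7: (5,11) 0 ''
  8: (11,18) 1 'd'
  9: (18,4) 1 'd'
  10: (4,17) 1 'd'
  11: (17,10) 0 ''
  12: (10,3) 2 'ed'
  13: (3,20) 0 ''
  14: (20,15) 1 'f'
  15: (15,9) 1 'f'
  16: (9,2) 3 'fed'
  17: (2,8) 1 'f'
  18: (8,7) 2 'ff'
  19: (7,0) 0 ''
  20: (0,6) 1 'g'

[0, 1, 0, 2, 0, 1, 1, 0, 1, 1, 1, 0, 2, 0, 1, 1, 3, 1, 2, 0, 1]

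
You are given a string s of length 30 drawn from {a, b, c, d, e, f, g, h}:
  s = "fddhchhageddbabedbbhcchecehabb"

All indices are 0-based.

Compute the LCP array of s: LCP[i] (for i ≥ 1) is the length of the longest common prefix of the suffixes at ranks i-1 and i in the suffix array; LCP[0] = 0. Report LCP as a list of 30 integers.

rank→(start, suffix):
  0 → (27, 'abb')
  1 → (13, 'abedbbhcchecehabb')
  2 → (7, 'ageddbabedbbhcchecehabb')
  3 → (29, 'b')
  4 → (12, 'babedbbhcchecehabb')
  5 → (28, 'bb')
  6 → (17, 'bbhcchecehabb')
  7 → (14, 'bedbbhcchecehabb')
  8 → (18, 'bhcchecehabb')
  9 → (20, 'cchecehabb')
  10 → (24, 'cehabb')
  11 → (21, 'checehabb')
  12 → (4, 'chhageddbabedbbhcchecehabb')
  13 → (11, 'dbabedbbhcchecehabb')
  14 → (16, 'dbbhcchecehabb')
  15 → (10, 'ddbabedbbhcchecehabb')
  16 → (1, 'ddhchhageddbabedbbhcchecehabb')
  17 → (2, 'dhchhageddbabedbbhcchecehabb')
  18 → (23, 'ecehabb')
  19 → (15, 'edbbhcchecehabb')
  20 → (9, 'eddbabedbbhcchecehabb')
  21 → (25, 'ehabb')
  22 → (0, 'fddhchhageddbabedbbhcchecehabb')
  23 → (8, 'geddbabedbbhcchecehabb')
  24 → (26, 'habb')
  25 → (6, 'hageddbabedbbhcchecehabb')
  26 → (19, 'hcchecehabb')
  27 → (3, 'hchhageddbabedbbhcchecehabb')
  28 → (22, 'hecehabb')
  29 → (5, 'hhageddbabedbbhcchecehabb')

SA = [27, 13, 7, 29, 12, 28, 17, 14, 18, 20, 24, 21, 4, 11, 16, 10, 1, 2, 23, 15, 9, 25, 0, 8, 26, 6, 19, 3, 22, 5]
i: (SA[i-1],SA[i]) lcp shared
  1: (27,13) 2 'ab'
  2: (13,7) 1 'a'
  3: (7,29) 0 ''
  4: (29,12) 1 'b'
  5: (12,28) 1 'b'
  6: (28,17) 2 'bb'
  7: (17,14) 1 'b'
  8: (14,18) 1 'b'
  9: (18,20) 0 ''
  10: (20,24) 1 'c'
  11: (24,21) 1 'c'
  12: (21,4) 2 'ch'
  13: (4,11) 0 ''
  14: (11,16) 2 'db'
  15: (16,10) 1 'd'
  16: (10,1) 2 'dd'
  17: (1,2) 1 'd'
  18: (2,23) 0 ''
  19: (23,15) 1 'e'
  20: (15,9) 2 'ed'
  21: (9,25) 1 'e'
  22: (25,0) 0 ''
  23: (0,8) 0 ''
  24: (8,26) 0 ''
  25: (26,6) 2 'ha'
  26: (6,19) 1 'h'
  27: (19,3) 2 'hc'
  28: (3,22) 1 'h'
  29: (22,5) 1 'h'

[0, 2, 1, 0, 1, 1, 2, 1, 1, 0, 1, 1, 2, 0, 2, 1, 2, 1, 0, 1, 2, 1, 0, 0, 0, 2, 1, 2, 1, 1]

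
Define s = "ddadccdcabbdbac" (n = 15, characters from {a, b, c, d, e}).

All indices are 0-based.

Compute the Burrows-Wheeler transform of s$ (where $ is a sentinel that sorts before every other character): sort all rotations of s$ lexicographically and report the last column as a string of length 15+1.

ccbddabaddcdbca$

rank  rotation          last
    0  $ddadccdcabbdbac  c
    1  abbdbac$ddadccdc  c
    2  ac$ddadccdcabbdb  b
    3  adccdcabbdbac$dd  d
    4  bac$ddadccdcabbd  d
    5  bbdbac$ddadccdca  a
    6  bdbac$ddadccdcab  b
    7  c$ddadccdcabbdba  a
    8  cabbdbac$ddadccd  d
    9  ccdcabbdbac$ddad  d
   10  cdcabbdbac$ddadc  c
   11  dadccdcabbdbac$d  d
   12  dbac$ddadccdcabb  b
   13  dcabbdbac$ddadcc  c
   14  dccdcabbdbac$dda  a
   15  ddadccdcabbdbac$  $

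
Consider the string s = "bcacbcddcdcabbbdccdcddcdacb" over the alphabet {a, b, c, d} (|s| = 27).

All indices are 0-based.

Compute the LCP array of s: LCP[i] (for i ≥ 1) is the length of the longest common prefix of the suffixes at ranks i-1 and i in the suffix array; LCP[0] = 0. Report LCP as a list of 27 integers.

sorted suffixes:
  #0 SA[0]=11  'abbbdccdcddcdacb'
  #1 SA[1]=24  'acb'
  #2 SA[2]=2  'acbcddcdcabbbdccdcddcdacb'
  #3 SA[3]=26  'b'
  #4 SA[4]=12  'bbbdccdcddcdacb'
  #5 SA[5]=13  'bbdccdcddcdacb'
  #6 SA[6]=0  'bcacbcddcdcabbbdccdcddcdacb'
  #7 SA[7]=4  'bcddcdcabbbdccdcddcdacb'
  #8 SA[8]=14  'bdccdcddcdacb'
  #9 SA[9]=10  'cabbbdccdcddcdacb'
  #10 SA[10]=1  'cacbcddcdcabbbdccdcddcdacb'
  #11 SA[11]=25  'cb'
  #12 SA[12]=3  'cbcddcdcabbbdccdcddcdacb'
  #13 SA[13]=16  'ccdcddcdacb'
  #14 SA[14]=22  'cdacb'
  #15 SA[15]=8  'cdcabbbdccdcddcdacb'
  #16 SA[16]=17  'cdcddcdacb'
  #17 SA[17]=19  'cddcdacb'
  #18 SA[18]=5  'cddcdcabbbdccdcddcdacb'
  #19 SA[19]=23  'dacb'
  #20 SA[20]=9  'dcabbbdccdcddcdacb'
  #21 SA[21]=15  'dccdcddcdacb'
  #22 SA[22]=21  'dcdacb'
  #23 SA[23]=7  'dcdcabbbdccdcddcdacb'
  #24 SA[24]=18  'dcddcdacb'
  #25 SA[25]=20  'ddcdacb'
  #26 SA[26]=6  'ddcdcabbbdccdcddcdacb'

SA = [11, 24, 2, 26, 12, 13, 0, 4, 14, 10, 1, 25, 3, 16, 22, 8, 17, 19, 5, 23, 9, 15, 21, 7, 18, 20, 6]
[i] adj suffixes → lcp
  [1] 11/24 → 1 ('a')
  [2] 24/2 → 3 ('acb')
  [3] 2/26 → 0 ('')
  [4] 26/12 → 1 ('b')
  [5] 12/13 → 2 ('bb')
  [6] 13/0 → 1 ('b')
  [7] 0/4 → 2 ('bc')
  [8] 4/14 → 1 ('b')
  [9] 14/10 → 0 ('')
  [10] 10/1 → 2 ('ca')
  [11] 1/25 → 1 ('c')
  [12] 25/3 → 2 ('cb')
  [13] 3/16 → 1 ('c')
  [14] 16/22 → 1 ('c')
  [15] 22/8 → 2 ('cd')
  [16] 8/17 → 3 ('cdc')
  [17] 17/19 → 2 ('cd')
  [18] 19/5 → 5 ('cddcd')
  [19] 5/23 → 0 ('')
  [20] 23/9 → 1 ('d')
  [21] 9/15 → 2 ('dc')
  [22] 15/21 → 2 ('dc')
  [23] 21/7 → 3 ('dcd')
  [24] 7/18 → 3 ('dcd')
  [25] 18/20 → 1 ('d')
  [26] 20/6 → 4 ('ddcd')

[0, 1, 3, 0, 1, 2, 1, 2, 1, 0, 2, 1, 2, 1, 1, 2, 3, 2, 5, 0, 1, 2, 2, 3, 3, 1, 4]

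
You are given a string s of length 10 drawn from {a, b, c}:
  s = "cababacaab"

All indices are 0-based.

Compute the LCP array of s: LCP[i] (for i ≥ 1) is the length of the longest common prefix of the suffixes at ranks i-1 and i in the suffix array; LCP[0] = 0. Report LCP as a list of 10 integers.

[0, 1, 2, 3, 1, 0, 1, 2, 0, 2]

sorted suffixes:
  #0 SA[0]=7  'aab'
  #1 SA[1]=8  'ab'
  #2 SA[2]=1  'ababacaab'
  #3 SA[3]=3  'abacaab'
  #4 SA[4]=5  'acaab'
  #5 SA[5]=9  'b'
  #6 SA[6]=2  'babacaab'
  #7 SA[7]=4  'bacaab'
  #8 SA[8]=6  'caab'
  #9 SA[9]=0  'cababacaab'

SA = [7, 8, 1, 3, 5, 9, 2, 4, 6, 0]
rank  pair      lcp
   1  s[7:],s[8:]  1  'a'
   2  s[8:],s[1:]  2  'ab'
   3  s[1:],s[3:]  3  'aba'
   4  s[3:],s[5:]  1  'a'
   5  s[5:],s[9:]  0  ''
   6  s[9:],s[2:]  1  'b'
   7  s[2:],s[4:]  2  'ba'
   8  s[4:],s[6:]  0  ''
   9  s[6:],s[0:]  2  'ca'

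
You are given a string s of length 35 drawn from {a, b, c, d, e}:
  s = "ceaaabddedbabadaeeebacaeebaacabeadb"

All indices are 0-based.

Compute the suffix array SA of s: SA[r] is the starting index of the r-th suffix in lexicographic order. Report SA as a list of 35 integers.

sorted suffixes:
  #0 SA[0]=2  'aaabddedbabadaeeebacaeebaacabeadb'
  #1 SA[1]=3  'aabddedbabadaeeebacaeebaacabeadb'
  #2 SA[2]=26  'aacabeadb'
  #3 SA[3]=11  'abadaeeebacaeebaacabeadb'
  #4 SA[4]=4  'abddedbabadaeeebacaeebaacabeadb'
  #5 SA[5]=29  'abeadb'
  #6 SA[6]=27  'acabeadb'
  #7 SA[7]=20  'acaeebaacabeadb'
  #8 SA[8]=13  'adaeeebacaeebaacabeadb'
  #9 SA[9]=32  'adb'
  #10 SA[10]=22  'aeebaacabeadb'
  #11 SA[11]=15  'aeeebacaeebaacabeadb'
  #12 SA[12]=34  'b'
  #13 SA[13]=25  'baacabeadb'
  #14 SA[14]=10  'babadaeeebacaeebaacabeadb'
  #15 SA[15]=19  'bacaeebaacabeadb'
  #16 SA[16]=12  'badaeeebacaeebaacabeadb'
  #17 SA[17]=5  'bddedbabadaeeebacaeebaacabeadb'
  #18 SA[18]=30  'beadb'
  #19 SA[19]=28  'cabeadb'
  #20 SA[20]=21  'caeebaacabeadb'
  #21 SA[21]=0  'ceaaabddedbabadaeeebacaeebaacabeadb'
  #22 SA[22]=14  'daeeebacaeebaacabeadb'
  #23 SA[23]=33  'db'
  #24 SA[24]=9  'dbabadaeeebacaeebaacabeadb'
  #25 SA[25]=6  'ddedbabadaeeebacaeebaacabeadb'
  #26 SA[26]=7  'dedbabadaeeebacaeebaacabeadb'
  #27 SA[27]=1  'eaaabddedbabadaeeebacaeebaacabeadb'
  #28 SA[28]=31  'eadb'
  #29 SA[29]=24  'ebaacabeadb'
  #30 SA[30]=18  'ebacaeebaacabeadb'
  #31 SA[31]=8  'edbabadaeeebacaeebaacabeadb'
  #32 SA[32]=23  'eebaacabeadb'
  #33 SA[33]=17  'eebacaeebaacabeadb'
  #34 SA[34]=16  'eeebacaeebaacabeadb'

[2, 3, 26, 11, 4, 29, 27, 20, 13, 32, 22, 15, 34, 25, 10, 19, 12, 5, 30, 28, 21, 0, 14, 33, 9, 6, 7, 1, 31, 24, 18, 8, 23, 17, 16]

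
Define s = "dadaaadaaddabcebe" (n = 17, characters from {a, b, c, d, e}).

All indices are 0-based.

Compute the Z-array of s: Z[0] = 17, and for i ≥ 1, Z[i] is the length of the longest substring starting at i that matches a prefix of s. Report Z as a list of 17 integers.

Z[0]=17
i=1: i≥r, start 0; Z[1]=0
i=2: i≥r, start 0; Z[2]=2 grow→box=[2,4)
i=3: min(r-i=1, Z[1]=0)=0; Z[3]=0
i=4: i≥r, start 0; Z[4]=0
i=5: i≥r, start 0; Z[5]=0
i=6: i≥r, start 0; Z[6]=2 grow→box=[6,8)
i=7: min(r-i=1, Z[1]=0)=0; Z[7]=0
i=8: i≥r, start 0; Z[8]=0
i=9: i≥r, start 0; Z[9]=1 grow→box=[9,10)
i=10: i≥r, start 0; Z[10]=2 grow→box=[10,12)
i=11: min(r-i=1, Z[1]=0)=0; Z[11]=0
i=12: i≥r, start 0; Z[12]=0
i=13: i≥r, start 0; Z[13]=0
i=14: i≥r, start 0; Z[14]=0
i=15: i≥r, start 0; Z[15]=0
i=16: i≥r, start 0; Z[16]=0

[17, 0, 2, 0, 0, 0, 2, 0, 0, 1, 2, 0, 0, 0, 0, 0, 0]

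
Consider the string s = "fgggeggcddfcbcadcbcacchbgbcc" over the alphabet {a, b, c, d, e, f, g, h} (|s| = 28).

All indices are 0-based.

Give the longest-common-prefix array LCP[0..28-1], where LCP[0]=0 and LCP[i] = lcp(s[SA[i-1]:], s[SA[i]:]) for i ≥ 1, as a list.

rank | idx | suffix
   0 |  19 | acchbgbcc
   1 |  14 | adcbcacchbgbcc
   2 |  17 | bcacchbgbcc
   3 |  12 | bcadcbcacchbgbcc
   4 |  25 | bcc
   5 |  23 | bgbcc
   6 |  27 | c
   7 |  18 | cacchbgbcc
   8 |  13 | cadcbcacchbgbcc
   9 |  16 | cbcacchbgbcc
  10 |  11 | cbcadcbcacchbgbcc
  11 |  26 | cc
  12 |  20 | cchbgbcc
  13 |   7 | cddfcbcadcbcacchbgbcc
  14 |  21 | chbgbcc
  15 |  15 | dcbcacchbgbcc
  16 |   8 | ddfcbcadcbcacchbgbcc
  17 |   9 | dfcbcadcbcacchbgbcc
  18 |   4 | eggcddfcbcadcbcacchbgbcc
  19 |  10 | fcbcadcbcacchbgbcc
  20 |   0 | fgggeggcddfcbcadcbcacchbgbcc
  21 |  24 | gbcc
  22 |   6 | gcddfcbcadcbcacchbgbcc
  23 |   3 | geggcddfcbcadcbcacchbgbcc
  24 |   5 | ggcddfcbcadcbcacchbgbcc
  25 |   2 | ggeggcddfcbcadcbcacchbgbcc
  26 |   1 | gggeggcddfcbcadcbcacchbgbcc
  27 |  22 | hbgbcc

SA = [19, 14, 17, 12, 25, 23, 27, 18, 13, 16, 11, 26, 20, 7, 21, 15, 8, 9, 4, 10, 0, 24, 6, 3, 5, 2, 1, 22]
rank  pair      lcp
   1  s[19:],s[14:]  1  'a'
   2  s[14:],s[17:]  0  ''
   3  s[17:],s[12:]  3  'bca'
   4  s[12:],s[25:]  2  'bc'
   5  s[25:],s[23:]  1  'b'
   6  s[23:],s[27:]  0  ''
   7  s[27:],s[18:]  1  'c'
   8  s[18:],s[13:]  2  'ca'
   9  s[13:],s[16:]  1  'c'
  10  s[16:],s[11:]  4  'cbca'
  11  s[11:],s[26:]  1  'c'
  12  s[26:],s[20:]  2  'cc'
  13  s[20:],s[7:]  1  'c'
  14  s[7:],s[21:]  1  'c'
  15  s[21:],s[15:]  0  ''
  16  s[15:],s[8:]  1  'd'
  17  s[8:],s[9:]  1  'd'
  18  s[9:],s[4:]  0  ''
  19  s[4:],s[10:]  0  ''
  20  s[10:],s[0:]  1  'f'
  21  s[0:],s[24:]  0  ''
  22  s[24:],s[6:]  1  'g'
  23  s[6:],s[3:]  1  'g'
  24  s[3:],s[5:]  1  'g'
  25  s[5:],s[2:]  2  'gg'
  26  s[2:],s[1:]  2  'gg'
  27  s[1:],s[22:]  0  ''

[0, 1, 0, 3, 2, 1, 0, 1, 2, 1, 4, 1, 2, 1, 1, 0, 1, 1, 0, 0, 1, 0, 1, 1, 1, 2, 2, 0]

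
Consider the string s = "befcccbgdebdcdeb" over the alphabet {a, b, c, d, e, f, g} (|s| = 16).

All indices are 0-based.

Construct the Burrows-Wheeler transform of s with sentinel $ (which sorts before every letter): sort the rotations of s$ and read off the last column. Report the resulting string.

rank  rotation           last
    0  $befcccbgdebdcdeb  b
    1  b$befcccbgdebdcde  e
    2  bdcdeb$befcccbgde  e
    3  befcccbgdebdcdeb$  $
    4  bgdebdcdeb$befccc  c
    5  cbgdebdcdeb$befcc  c
    6  ccbgdebdcdeb$befc  c
    7  cccbgdebdcdeb$bef  f
    8  cdeb$befcccbgdebd  d
    9  dcdeb$befcccbgdeb  b
   10  deb$befcccbgdebdc  c
   11  debdcdeb$befcccbg  g
   12  eb$befcccbgdebdcd  d
   13  ebdcdeb$befcccbgd  d
   14  efcccbgdebdcdeb$b  b
   15  fcccbgdebdcdeb$be  e
   16  gdebdcdeb$befcccb  b

bee$cccfdbcgddbeb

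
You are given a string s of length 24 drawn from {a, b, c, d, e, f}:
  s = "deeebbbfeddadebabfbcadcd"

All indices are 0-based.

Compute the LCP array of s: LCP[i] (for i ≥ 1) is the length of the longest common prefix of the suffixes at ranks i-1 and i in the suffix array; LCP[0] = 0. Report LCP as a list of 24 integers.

[0, 1, 2, 0, 1, 2, 1, 1, 2, 0, 1, 0, 1, 1, 1, 1, 2, 0, 2, 1, 1, 2, 0, 1]

sorted suffixes:
  #0 SA[0]=15  'abfbcadcd'
  #1 SA[1]=20  'adcd'
  #2 SA[2]=11  'adebabfbcadcd'
  #3 SA[3]=14  'babfbcadcd'
  #4 SA[4]=4  'bbbfeddadebabfbcadcd'
  #5 SA[5]=5  'bbfeddadebabfbcadcd'
  #6 SA[6]=18  'bcadcd'
  #7 SA[7]=16  'bfbcadcd'
  #8 SA[8]=6  'bfeddadebabfbcadcd'
  #9 SA[9]=19  'cadcd'
  #10 SA[10]=22  'cd'
  #11 SA[11]=23  'd'
  #12 SA[12]=10  'dadebabfbcadcd'
  #13 SA[13]=21  'dcd'
  #14 SA[14]=9  'ddadebabfbcadcd'
  #15 SA[15]=12  'debabfbcadcd'
  #16 SA[16]=0  'deeebbbfeddadebabfbcadcd'
  #17 SA[17]=13  'ebabfbcadcd'
  #18 SA[18]=3  'ebbbfeddadebabfbcadcd'
  #19 SA[19]=8  'eddadebabfbcadcd'
  #20 SA[20]=2  'eebbbfeddadebabfbcadcd'
  #21 SA[21]=1  'eeebbbfeddadebabfbcadcd'
  #22 SA[22]=17  'fbcadcd'
  #23 SA[23]=7  'feddadebabfbcadcd'

SA = [15, 20, 11, 14, 4, 5, 18, 16, 6, 19, 22, 23, 10, 21, 9, 12, 0, 13, 3, 8, 2, 1, 17, 7]
i: (SA[i-1],SA[i]) lcp shared
  1: (15,20) 1 'a'
  2: (20,11) 2 'ad'
  3: (11,14) 0 ''
  4: (14,4) 1 'b'
  5: (4,5) 2 'bb'
  6: (5,18) 1 'b'
  7: (18,16) 1 'b'
  8: (16,6) 2 'bf'
  9: (6,19) 0 ''
  10: (19,22) 1 'c'
  11: (22,23) 0 ''
  12: (23,10) 1 'd'
  13: (10,21) 1 'd'
  14: (21,9) 1 'd'
  15: (9,12) 1 'd'
  16: (12,0) 2 'de'
  17: (0,13) 0 ''
  18: (13,3) 2 'eb'
  19: (3,8) 1 'e'
  20: (8,2) 1 'e'
  21: (2,1) 2 'ee'
  22: (1,17) 0 ''
  23: (17,7) 1 'f'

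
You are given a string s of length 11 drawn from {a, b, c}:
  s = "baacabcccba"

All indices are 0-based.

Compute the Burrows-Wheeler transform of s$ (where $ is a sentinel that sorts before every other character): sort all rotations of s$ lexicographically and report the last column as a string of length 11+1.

abbcac$aaccb

rank  rotation      last
    0  $baacabcccba  a
    1  a$baacabcccb  b
    2  aacabcccba$b  b
    3  abcccba$baac  c
    4  acabcccba$ba  a
    5  ba$baacabccc  c
    6  baacabcccba$  $
    7  bcccba$baaca  a
    8  cabcccba$baa  a
    9  cba$baacabcc  c
   10  ccba$baacabc  c
   11  cccba$baacab  b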